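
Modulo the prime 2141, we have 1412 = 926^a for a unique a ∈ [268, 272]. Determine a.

268

Compute 926^268 mod 2141 = 1412, then multiply by 926 repeatedly:
  926^268=1412
Found 1412 at exponent 268.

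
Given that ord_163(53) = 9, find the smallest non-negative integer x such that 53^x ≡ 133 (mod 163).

7

Successive powers of 53 modulo 163:
  53^0=1  53^1=53  53^2=38  53^3=58  53^4=140  53^5=85
  53^6=104  53^7=133
So 53^7 ≡ 133 (mod 163), giving x = 7.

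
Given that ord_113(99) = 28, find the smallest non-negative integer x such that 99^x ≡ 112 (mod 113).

14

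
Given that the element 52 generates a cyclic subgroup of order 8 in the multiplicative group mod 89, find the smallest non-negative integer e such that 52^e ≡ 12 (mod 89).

Successive powers of 52 modulo 89:
  52^0=1  52^1=52  52^2=34  52^3=77  52^4=88  52^5=37
  52^6=55  52^7=12
So 52^7 ≡ 12 (mod 89), giving e = 7.

7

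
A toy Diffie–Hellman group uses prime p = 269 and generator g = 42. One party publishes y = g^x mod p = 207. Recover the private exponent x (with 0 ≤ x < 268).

82

Baby-step giant-step with m = ceil(sqrt(268)) = 17.
Baby table (42^j mod 269 for j=0..16):
  0:1  1:42  2:150  3:113  4:173  5:3  6:126  7:181
  8:70  9:250  10:9  11:109  12:5  13:210  14:212  15:27
  16:58
Giant step factor: 42^(-17) ≡ 18 (mod 269).
Scan 207·18^i mod 269 for i = 0, 1, …:
  i=0: 207   i=1: 229   i=2: 87   i=3: 221
  i=4: 212
Match at i=4, j=14: x = 4·17 + 14 = 82.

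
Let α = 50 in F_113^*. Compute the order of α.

The order of 50 must divide p − 1 = 112 = 2^4 · 7.
Divisors: 1, 2, 4, 7, 8, 14, 16, 28, 56, 112.
Check each in increasing order: 50^1 ≡ 50;  50^2 ≡ 14;  50^4 ≡ 83;  50^7 ≡ 18;  50^8 ≡ 109;  50^14 ≡ 98;  50^16 ≡ 16;  50^28 ≡ 112;  50^56 ≡ 1.
Smallest exponent giving 1 is 56.

56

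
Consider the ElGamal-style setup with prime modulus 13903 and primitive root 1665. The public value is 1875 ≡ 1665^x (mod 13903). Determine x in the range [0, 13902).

3273

Baby-step giant-step with m = ceil(sqrt(13902)) = 118.
Baby table (1665^j mod 13903 for j=0..117):
  0:1  1:1665  2:5528  3:334  4:13893  5:11156  6:332  7:10563
  8:100  9:13567  10:10583  11:5594  12:12903  13:3360  14:5394  15:13575
  16:10000  17:8109  18:1672  19:3280  20:11224  21:2328  22:11086  23:8909
  24:12887  25:4526  26:364  27:8231  28:10160  29:10352  30:10263  31:1108
  32:9624  33:7704  34:8594  35:2823  36:1081  37:6378  38:11381  39:13479
  40:3093  41:5735  42:11317  43:4240  44:10779  45:12165  46:11957  47:13212
  48:3434  49:3477  50:5557  51:6910  52:7369  53:6939  54:42  55:415
  56:9728  57:125  58:13483  59:9753  60:41  61:12653  62:4200  63:13694
  64:13493  65:12500  66:13612  67:2090  68:4100  69:127  70:2910  71:6906
  72:709  73:12633  74:12609  75:455  76:6813  77:12700  78:12940  79:9353
  80:1385  81:12030  82:9630  83:3791  84:53  85:4827  86:1021  87:3799
  88:13373  89:7342  90:3693  91:3719  92:5300  93:9998  94:4779  95:4519
  96:2612  97:11244  98:7822  99:10422  100:1686  101:12687  102:5198  103:7004
  104:10946  105:12160  106:3632  107:13378  108:1764  109:3527  110:5389  111:5250
  112:10166  113:6439  114:1722  115:3112  116:9564  117:5125
Giant step factor: 1665^(-118) ≡ 5189 (mod 13903).
Scan 1875·5189^i mod 13903 for i = 0, 1, …:
  i=0: 1875   i=1: 11178   i=2: 13229   i=3: 6170
  i=4: 11424   i=5: 10647   i=6: 10664   i=7: 1556
  i=8: 10344   i=9: 9436     …   i=26: 8738
  i=27: 3799
Match at i=27, j=87: x = 27·118 + 87 = 3273.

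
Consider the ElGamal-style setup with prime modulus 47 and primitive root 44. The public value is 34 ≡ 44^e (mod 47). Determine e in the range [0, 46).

4

Baby-step giant-step with m = ceil(sqrt(46)) = 7.
Baby table (44^j mod 47 for j=0..6):
  0:1  1:44  2:9  3:20  4:34  5:39  6:24
Giant step factor: 44^(-7) ≡ 15 (mod 47).
Scan 34·15^i mod 47 for i = 0, 1, …:
  i=0: 34
Match at i=0, j=4: e = 0·7 + 4 = 4.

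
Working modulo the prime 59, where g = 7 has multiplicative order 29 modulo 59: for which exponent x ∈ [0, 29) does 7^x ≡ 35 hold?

11

Successive powers of 7 modulo 59:
  7^0=1  7^1=7  7^2=49  7^3=48  7^4=41  7^5=51
  7^6=3  7^7=21  7^8=29  7^9=26  7^10=5  7^11=35
So 7^11 ≡ 35 (mod 59), giving x = 11.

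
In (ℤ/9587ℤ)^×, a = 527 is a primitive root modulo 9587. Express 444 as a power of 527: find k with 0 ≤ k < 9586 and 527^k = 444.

7986

Baby-step giant-step with m = ceil(sqrt(9586)) = 98.
Baby table (527^j mod 9587 for j=0..97):
  0:1  1:527  2:9293  3:8041  4:153  5:3935  6:2953  7:3137
  8:4235  9:7661  10:1220  11:611  12:5626  13:2519  14:4507  15:7200
  16:7535  17:1927  18:8894  19:8682  20:2415  21:7221  22:9015  23:5340
  24:5189  25:2308  26:8354  27:2125  28:7783  29:7992  30:3091  31:8754
  32:2011  33:5227  34:3160  35:6769  36:899  37:4010  38:4130  39:261
  40:3329  41:9549  42:8735  43:1585  44:1226  45:3773  46:3862  47:2830
  48:5425  49:2049  50:6079  51:1575  52:5543  53:6713  54:148  55:1300
  56:4423  57:1280  58:3470  59:7160  60:5629  61:4100  62:3625  63:2562
  64:7994  65:4145  66:8166  67:8506  68:5533  69:1443  70:3088  71:7173
  72:2893  73:278  74:2701  75:4551  76:1627  77:4186  78:1012  79:6039
  80:9256  81:7716  82:1444  83:3615  84:6879  85:1347  86:431  87:6636
  88:7504  89:4764  90:8421  91:8673  92:7259  93:280  94:3755  95:3963
  96:8122  97:4492
Giant step factor: 527^(-98) ≡ 7656 (mod 9587).
Scan 444·7656^i mod 9587 for i = 0, 1, …:
  i=0: 444   i=1: 5466   i=2: 441   i=3: 1672
  i=4: 2187   i=5: 4770   i=6: 2237   i=7: 4090
  i=8: 1898   i=9: 6783     …   i=80: 588
  i=81: 5425
Match at i=81, j=48: k = 81·98 + 48 = 7986.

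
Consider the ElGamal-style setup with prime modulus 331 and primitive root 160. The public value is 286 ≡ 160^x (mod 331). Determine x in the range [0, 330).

283

Baby-step giant-step with m = ceil(sqrt(330)) = 19.
Baby table (160^j mod 331 for j=0..18):
  0:1  1:160  2:113  3:206  4:191  5:108  6:68  7:288
  8:71  9:106  10:79  11:62  12:321  13:55  14:194  15:257
  16:76  17:244  18:313
Giant step factor: 160^(-19) ≡ 107 (mod 331).
Scan 286·107^i mod 331 for i = 0, 1, …:
  i=0: 286   i=1: 150   i=2: 162   i=3: 122
  i=4: 145   i=5: 289   i=6: 140   i=7: 85
  i=8: 158   i=9: 25     …   i=13: 324
  i=14: 244
Match at i=14, j=17: x = 14·19 + 17 = 283.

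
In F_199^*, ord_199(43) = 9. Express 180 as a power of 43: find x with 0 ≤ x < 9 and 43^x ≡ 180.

4

Successive powers of 43 modulo 199:
  43^0=1  43^1=43  43^2=58  43^3=106  43^4=180
So 43^4 ≡ 180 (mod 199), giving x = 4.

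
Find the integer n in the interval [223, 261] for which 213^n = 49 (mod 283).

250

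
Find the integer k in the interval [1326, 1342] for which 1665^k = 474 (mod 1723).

1329

Compute 1665^1326 mod 1723 = 779, then multiply by 1665 repeatedly:
  1665^1326=779  1665^1327=1339  1665^1328=1596  1665^1329=474
Found 474 at exponent 1329.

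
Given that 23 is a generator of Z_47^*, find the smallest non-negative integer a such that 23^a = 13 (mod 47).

39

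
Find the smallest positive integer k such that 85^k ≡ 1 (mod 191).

The order of 85 must divide p − 1 = 190 = 2 · 5 · 19.
Divisors: 1, 2, 5, 10, 19, 38, 95, 190.
Check each in increasing order: 85^1 ≡ 85;  85^2 ≡ 158;  85^5 ≡ 121;  85^10 ≡ 125;  85^19 ≡ 49;  85^38 ≡ 109;  85^95 ≡ 1.
Smallest exponent giving 1 is 95.

95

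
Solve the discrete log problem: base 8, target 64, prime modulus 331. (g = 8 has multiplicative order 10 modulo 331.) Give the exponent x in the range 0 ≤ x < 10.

Successive powers of 8 modulo 331:
  8^0=1  8^1=8  8^2=64
So 8^2 ≡ 64 (mod 331), giving x = 2.

2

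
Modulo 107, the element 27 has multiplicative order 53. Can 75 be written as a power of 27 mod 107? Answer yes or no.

yes

75 ∈ ⟨27⟩ iff 75^53 ≡ 1 (mod 107), since |⟨27⟩| = 53.
75^53 mod 107 = 1.
Since 1 = 1, 75 lies in the subgroup.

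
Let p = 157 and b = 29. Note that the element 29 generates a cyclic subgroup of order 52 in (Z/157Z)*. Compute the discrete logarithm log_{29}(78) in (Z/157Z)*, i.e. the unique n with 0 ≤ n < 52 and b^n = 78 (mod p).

37

Baby-step giant-step with m = ceil(sqrt(52)) = 8.
Baby table (29^j mod 157 for j=0..7):
  0:1  1:29  2:56  3:54  4:153  5:41  6:90  7:98
Giant step factor: 29^(-8) ≡ 108 (mod 157).
Scan 78·108^i mod 157 for i = 0, 1, …:
  i=0: 78   i=1: 103   i=2: 134   i=3: 28
  i=4: 41
Match at i=4, j=5: n = 4·8 + 5 = 37.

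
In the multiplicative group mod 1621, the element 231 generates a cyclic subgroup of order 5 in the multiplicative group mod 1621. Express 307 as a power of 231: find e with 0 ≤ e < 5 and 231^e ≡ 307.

3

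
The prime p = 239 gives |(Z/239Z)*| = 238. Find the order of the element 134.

119

The order of 134 must divide p − 1 = 238 = 2 · 7 · 17.
Divisors: 1, 2, 7, 14, 17, 34, 119, 238.
Check each in increasing order: 134^1 ≡ 134;  134^2 ≡ 31;  134^7 ≡ 216;  134^14 ≡ 51;  134^17 ≡ 100;  134^34 ≡ 201;  134^119 ≡ 1.
Smallest exponent giving 1 is 119.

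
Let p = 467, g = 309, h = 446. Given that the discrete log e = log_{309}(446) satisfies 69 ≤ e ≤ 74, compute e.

69

Compute 309^69 mod 467 = 446, then multiply by 309 repeatedly:
  309^69=446
Found 446 at exponent 69.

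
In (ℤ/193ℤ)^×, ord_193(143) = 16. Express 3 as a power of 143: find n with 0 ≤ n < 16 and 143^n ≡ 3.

5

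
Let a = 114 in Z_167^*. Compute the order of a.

The order of 114 must divide p − 1 = 166 = 2 · 83.
Divisors: 1, 2, 83, 166.
Check each in increasing order: 114^1 ≡ 114;  114^2 ≡ 137;  114^83 ≡ 1.
Smallest exponent giving 1 is 83.

83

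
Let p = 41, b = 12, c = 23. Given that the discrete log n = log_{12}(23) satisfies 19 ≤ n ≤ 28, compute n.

28

Compute 12^19 mod 41 = 17, then multiply by 12 repeatedly:
  12^19=17  12^20=40  12^21=29  12^22=20  12^23=35
  12^24=10  12^25=38  12^26=5  12^27=19  12^28=23
Found 23 at exponent 28.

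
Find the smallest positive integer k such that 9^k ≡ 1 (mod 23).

11

The order of 9 must divide p − 1 = 22 = 2 · 11.
Divisors: 1, 2, 11, 22.
Check each in increasing order: 9^1 ≡ 9;  9^2 ≡ 12;  9^11 ≡ 1.
Smallest exponent giving 1 is 11.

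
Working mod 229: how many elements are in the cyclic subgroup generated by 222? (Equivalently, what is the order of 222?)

The order of 222 must divide p − 1 = 228 = 2^2 · 3 · 19.
Divisors: 1, 2, 3, 4, 6, 12, 19, 38, 57, 76, 114, 228.
Check each in increasing order: 222^1 ≡ 222;  222^2 ≡ 49;  222^3 ≡ 115;  222^4 ≡ 111;  222^6 ≡ 172;  222^12 ≡ 43;  222^19 ≡ 211;  222^38 ≡ 95;  222^57 ≡ 122;  222^76 ≡ 94;  222^114 ≡ 228;  222^228 ≡ 1.
Smallest exponent giving 1 is 228.

228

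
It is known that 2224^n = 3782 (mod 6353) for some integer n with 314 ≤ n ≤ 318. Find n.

Compute 2224^314 mod 6353 = 4875, then multiply by 2224 repeatedly:
  2224^314=4875  2224^315=3782
Found 3782 at exponent 315.

315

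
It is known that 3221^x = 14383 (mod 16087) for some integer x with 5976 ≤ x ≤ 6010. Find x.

Compute 3221^5976 mod 16087 = 1815, then multiply by 3221 repeatedly:
  3221^5976=1815  3221^5977=6534  3221^5978=4218  3221^5979=8750  3221^5980=15413
  3221^5981=791  3221^5982=6065  3221^5983=5747  3221^5984=11037  3221^5985=13994
  3221^5986=14987  3221^5987=12127  3221^5988=1831  3221^5989=9809  3221^5990=16008
  3221^5991=2933  3221^5992=4124  3221^5993=11629  3221^5994=6473  3221^5995=781
  3221^5996=6029  3221^5997=2400  3221^5998=8640  3221^5999=15017  3221^6000=12235
  3221^6001=11872  3221^6002=913  3221^6003=12939  3221^6004=11189  3221^6005=4889
  3221^6006=14383
Found 14383 at exponent 6006.

6006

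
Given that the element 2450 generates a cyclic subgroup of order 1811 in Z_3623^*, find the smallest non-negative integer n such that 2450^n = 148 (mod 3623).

Baby-step giant-step with m = ceil(sqrt(1811)) = 43.
Baby table (2450^j mod 3623 for j=0..42):
  0:1  1:2450  2:2812  3:2077  4:1958  5:248  6:2559  7:1760
  8:630  9:102  10:3536  11:607  12:1720  13:451  14:3558  15:162
  16:1993  17:2669  18:3158  19:1995  20:323  21:1536  22:2526  23:616
  24:2032  25:398  26:513  27:3292  28:602  29:339  30:883  31:419
  32:1241  33:753  34:743  35:1604  36:2468  37:3436  38:1971  39:3114
  40:2885  41:3400  42:723
Giant step factor: 2450^(-43) ≡ 1781 (mod 3623).
Scan 148·1781^i mod 3623 for i = 0, 1, …:
  i=0: 148   i=1: 2732   i=2: 3   i=3: 1720
Match at i=3, j=12: n = 3·43 + 12 = 141.

141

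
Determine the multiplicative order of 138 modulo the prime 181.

18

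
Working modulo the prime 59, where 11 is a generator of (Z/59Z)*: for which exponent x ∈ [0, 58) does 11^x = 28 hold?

Baby-step giant-step with m = ceil(sqrt(58)) = 8.
Baby table (11^j mod 59 for j=0..7):
  0:1  1:11  2:3  3:33  4:9  5:40  6:27  7:2
Giant step factor: 11^(-8) ≡ 51 (mod 59).
Scan 28·51^i mod 59 for i = 0, 1, …:
  i=0: 28   i=1: 12   i=2: 22   i=3: 1
Match at i=3, j=0: x = 3·8 + 0 = 24.

24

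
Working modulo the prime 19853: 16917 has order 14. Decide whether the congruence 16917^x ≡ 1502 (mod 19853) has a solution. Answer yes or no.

⟨16917⟩ has order 14; its elements mod 19853 are {1, 142, 311, 2544, 2936, 3894, 4456, 15397, 15959, 16917, 17309, 19542, 19711, 19852}.
1502 is not in this set.

no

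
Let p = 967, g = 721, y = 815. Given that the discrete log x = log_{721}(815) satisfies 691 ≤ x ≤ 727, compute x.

706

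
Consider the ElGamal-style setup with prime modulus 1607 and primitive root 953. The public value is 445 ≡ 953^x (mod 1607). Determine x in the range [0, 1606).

923

Baby-step giant-step with m = ceil(sqrt(1606)) = 41.
Baby table (953^j mod 1607 for j=0..40):
  0:1  1:953  2:254  3:1012  4:236  5:1535  6:485  7:996
  8:1058  9:685  10:363  11:434  12:603  13:960  14:497  15:1183
  16:892  17:1580  18:1588  19:1177  20:1602  21:56  22:337  23:1368
  24:427  25:360  26:789  27:1448  28:1138  29:1396  30:1399  31:1044
  32:199  33:21  34:729  35:513  36:361  37:135  38:95  39:543
  40:25
Giant step factor: 953^(-41) ≡ 132 (mod 1607).
Scan 445·132^i mod 1607 for i = 0, 1, …:
  i=0: 445   i=1: 888   i=2: 1512   i=3: 316
  i=4: 1537   i=5: 402   i=6: 33   i=7: 1142
  i=8: 1293   i=9: 334     …   i=21: 390
  i=22: 56
Match at i=22, j=21: x = 22·41 + 21 = 923.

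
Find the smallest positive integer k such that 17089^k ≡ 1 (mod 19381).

1938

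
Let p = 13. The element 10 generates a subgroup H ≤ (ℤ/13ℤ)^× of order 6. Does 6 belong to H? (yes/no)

no

6 ∈ ⟨10⟩ iff 6^6 ≡ 1 (mod 13), since |⟨10⟩| = 6.
6^6 mod 13 = 12.
Since 12 ≠ 1, 6 does not lie in the subgroup.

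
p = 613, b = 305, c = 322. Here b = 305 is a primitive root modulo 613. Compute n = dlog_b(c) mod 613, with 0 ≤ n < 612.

Baby-step giant-step with m = ceil(sqrt(612)) = 25.
Baby table (305^j mod 613 for j=0..24):
  0:1  1:305  2:462  3:533  4:120  5:433  6:270  7:208
  8:301  9:468  10:524  11:440  12:566  13:377  14:354  15:82
  16:490  17:491  18:183  19:32  20:565  21:72  22:505  23:162
  24:370
Giant step factor: 305^(-25) ≡ 74 (mod 613).
Scan 322·74^i mod 613 for i = 0, 1, …:
  i=0: 322   i=1: 534   i=2: 284   i=3: 174
  i=4: 3   i=5: 222   i=6: 490
Match at i=6, j=16: n = 6·25 + 16 = 166.

166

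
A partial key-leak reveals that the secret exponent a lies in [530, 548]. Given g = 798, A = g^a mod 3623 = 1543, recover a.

540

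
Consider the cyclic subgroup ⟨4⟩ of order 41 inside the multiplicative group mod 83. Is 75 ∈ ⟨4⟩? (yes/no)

yes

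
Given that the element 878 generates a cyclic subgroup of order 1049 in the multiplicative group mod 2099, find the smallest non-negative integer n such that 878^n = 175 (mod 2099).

445

Baby-step giant-step with m = ceil(sqrt(1049)) = 33.
Baby table (878^j mod 2099 for j=0..32):
  0:1  1:878  2:551  3:1008  4:1345  5:1272  6:148  7:1905
  8:1786  9:155  10:1754  11:1445  12:914  13:674  14:1953  15:1950
  16:1415  17:1861  18:936  19:1099  20:1481  21:1037  22:1619  23:459
  24:2093  25:1029  26:892  27:249  28:326  29:764  30:1211  31:1164
  32:1878
Giant step factor: 878^(-33) ≡ 404 (mod 2099).
Scan 175·404^i mod 2099 for i = 0, 1, …:
  i=0: 175   i=1: 1433   i=2: 1707   i=3: 1156
  i=4: 1046   i=5: 685   i=6: 1771   i=7: 1824
  i=8: 147   i=9: 616   i=10: 1182   i=11: 1055
  i=12: 123   i=13: 1415
Match at i=13, j=16: n = 13·33 + 16 = 445.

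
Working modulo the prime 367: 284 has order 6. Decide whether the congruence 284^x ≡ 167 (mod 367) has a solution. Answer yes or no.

no

⟨284⟩ has order 6; its elements mod 367 are {1, 83, 84, 283, 284, 366}.
167 is not in this set.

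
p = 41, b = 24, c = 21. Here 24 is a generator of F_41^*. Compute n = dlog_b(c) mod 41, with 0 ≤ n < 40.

38

Successive powers of 24 modulo 41:
  24^0=1  24^1=24  24^2=2  24^3=7  24^4=4  24^5=14
  24^6=8  24^7=28  24^8=16  24^9=15  24^10=32  24^11=30
  24^12=23  24^13=19  24^14=5  24^15=38  24^16=10  24^17=35
  24^18=20  24^19=29  24^20=40  24^21=17  24^22=39  24^23=34
  24^24=37  24^25=27  24^26=33  24^27=13  24^28=25  24^29=26
  24^30=9  24^31=11  24^32=18  24^33=22  24^34=36  24^35=3
  24^36=31  24^37=6  24^38=21
So 24^38 ≡ 21 (mod 41), giving n = 38.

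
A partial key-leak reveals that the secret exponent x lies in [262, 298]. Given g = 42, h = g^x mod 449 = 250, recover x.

Compute 42^262 mod 449 = 237, then multiply by 42 repeatedly:
  42^262=237  42^263=76  42^264=49  42^265=262  42^266=228
  42^267=147  42^268=337  42^269=235  42^270=441  42^271=113
  42^272=256  42^273=425  42^274=339  42^275=319  42^276=377
  42^277=119  42^278=59  42^279=233  42^280=357  42^281=177
  42^282=250
Found 250 at exponent 282.

282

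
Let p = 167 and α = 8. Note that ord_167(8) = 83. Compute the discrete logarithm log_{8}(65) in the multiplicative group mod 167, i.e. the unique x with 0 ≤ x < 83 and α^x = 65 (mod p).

Baby-step giant-step with m = ceil(sqrt(83)) = 10.
Baby table (8^j mod 167 for j=0..9):
  0:1  1:8  2:64  3:11  4:88  5:36  6:121  7:133
  8:62  9:162
Giant step factor: 8^(-10) ≡ 96 (mod 167).
Scan 65·96^i mod 167 for i = 0, 1, …:
  i=0: 65   i=1: 61   i=2: 11
Match at i=2, j=3: x = 2·10 + 3 = 23.

23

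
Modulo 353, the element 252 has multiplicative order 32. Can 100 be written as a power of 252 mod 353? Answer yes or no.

yes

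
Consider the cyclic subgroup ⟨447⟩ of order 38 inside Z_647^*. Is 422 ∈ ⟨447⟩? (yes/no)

no

422 ∈ ⟨447⟩ iff 422^38 ≡ 1 (mod 647), since |⟨447⟩| = 38.
422^38 mod 647 = 43.
Since 43 ≠ 1, 422 does not lie in the subgroup.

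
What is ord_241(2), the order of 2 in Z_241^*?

The order of 2 must divide p − 1 = 240 = 2^4 · 3 · 5.
Divisors: 1, 2, 3, 4, 5, 6, 8, 10, 12, 15, 16, 20, 24, 30, 40, 48, 60, 80, 120, 240.
Check each in increasing order: 2^1 ≡ 2;  2^2 ≡ 4;  2^3 ≡ 8;  2^4 ≡ 16;  2^5 ≡ 32;  2^6 ≡ 64;  2^8 ≡ 15;  2^10 ≡ 60;  2^12 ≡ 240;  2^15 ≡ 233;  2^16 ≡ 225;  2^20 ≡ 226;  2^24 ≡ 1.
Smallest exponent giving 1 is 24.

24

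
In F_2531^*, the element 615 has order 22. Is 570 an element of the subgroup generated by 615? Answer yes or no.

no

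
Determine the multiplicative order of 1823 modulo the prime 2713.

339

The order of 1823 must divide p − 1 = 2712 = 2^3 · 3 · 113.
Divisors: 1, 2, 3, 4, 6, 8, 12, 24, 113, 226, 339, 452, 678, 904, 1356, 2712.
Check each in increasing order: 1823^1 ≡ 1823;  1823^2 ≡ 2617;  1823^3 ≡ 1337;  1823^4 ≡ 1077;  1823^6 ≡ 2415;  1823^8 ≡ 1478;  1823^12 ≡ 1988;  1823^24 ≡ 2016;  1823^113 ≡ 1211;  1823^226 ≡ 1501;  1823^339 ≡ 1.
Smallest exponent giving 1 is 339.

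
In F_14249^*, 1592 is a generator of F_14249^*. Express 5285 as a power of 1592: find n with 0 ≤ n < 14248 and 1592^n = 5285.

Baby-step giant-step with m = ceil(sqrt(14248)) = 120.
Baby table (1592^j mod 14249 for j=0..119):
  0:1  1:1592  2:12391  3:5856  4:3906  5:5788  6:9642  7:3891
  8:10406  9:9014  10:1545  11:8812  12:7688  13:13654  14:7443  15:8337
  16:6685  17:12766  18:4398  19:5357  20:7442  21:6745  22:8543  23:6910
  24:492  25:13818  26:12049  27:2854  28:12386  29:12145  30:13196  31:5006
  32:4361  33:3449  34:4943  35:3808  36:6511  37:6489  38:14212  39:12341
  40:11750  41:11312  42:12217  43:13828  44:13720  45:12772  46:13950  47:8458
  48:14080  49:1683  50:524  51:7766  52:9589  53:5009  54:9137  55:12124
  56:8262  57:1277  58:9626  59:6917  60:11636  61:812  62:10294  63:1698
  64:10155  65:8394  66:11935  67:6603  68:10463  69:15  70:9631  71:628
  72:2346  73:1594  74:1326  75:2140  76:1369  77:13600  78:6969  79:8926
  80:3939  81:1328  82:5324  83:11902  84:11063  85:532  86:6253  87:8974
  88:9110  89:11887  90:1432  91:14153  92:3907  93:7380  94:7784  95:9747
  96:63  97:553  98:11187  99:12703  100:3845  101:8419  102:8988  103:2900
  104:124  105:12171  106:11841  107:13694  108:14127  109:5262  110:12941  111:12267
  112:7934  113:6314  114:6343  115:9764  116:12878  117:11714  118:10996  119:7860
Giant step factor: 1592^(-120) ≡ 7809 (mod 14249).
Scan 5285·7809^i mod 14249 for i = 0, 1, …:
  i=0: 5285   i=1: 5461   i=2: 11941   i=3: 1813
  i=4: 8460   i=5: 5776   i=6: 6699   i=7: 4412
  i=8: 13475   i=9: 11659     …   i=92: 9886
  i=93: 12941
Match at i=93, j=110: n = 93·120 + 110 = 11270.

11270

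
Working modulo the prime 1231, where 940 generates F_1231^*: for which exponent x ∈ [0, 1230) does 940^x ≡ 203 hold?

398

Baby-step giant-step with m = ceil(sqrt(1230)) = 36.
Baby table (940^j mod 1231 for j=0..35):
  0:1  1:940  2:973  3:1218  4:90  5:892  6:169  7:61
  8:714  9:265  10:438  11:566  12:248  13:461  14:28  15:469
  16:162  17:867  18:58  19:356  20:1039  21:477  22:296  23:34
  24:1185  25:1076  26:789  27:598  28:784  29:822  30:843  31:887
  32:393  33:120  34:779  35:1046
Giant step factor: 940^(-36) ≡ 782 (mod 1231).
Scan 203·782^i mod 1231 for i = 0, 1, …:
  i=0: 203   i=1: 1178   i=2: 408   i=3: 227
  i=4: 250   i=5: 1002   i=6: 648   i=7: 795
  i=8: 35   i=9: 288   i=10: 1174   i=11: 973
Match at i=11, j=2: x = 11·36 + 2 = 398.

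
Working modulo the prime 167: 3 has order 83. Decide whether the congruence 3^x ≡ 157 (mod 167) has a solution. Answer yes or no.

157 ∈ ⟨3⟩ iff 157^83 ≡ 1 (mod 167), since |⟨3⟩| = 83.
157^83 mod 167 = 1.
Since 1 = 1, 157 lies in the subgroup.

yes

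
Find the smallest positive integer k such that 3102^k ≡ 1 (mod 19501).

The order of 3102 must divide p − 1 = 19500 = 2^2 · 3 · 5^3 · 13.
Divisors: 1, 2, 3, 4, 5, 6, 10, 12, 13, 15, 20, 25, 26, 30, 39, 50, 52, 60, 65, 75, 78, 100, 125, 130, 150, 156, 195, 250, 260, 300, 325, 375, 390, 500, 650, 750, 780, 975, 1300, 1500, 1625, 1950, 3250, 3900, 4875, 6500, 9750, 19500.
Check each in increasing order: 3102^1 ≡ 3102;  3102^2 ≡ 8411;  3102^3 ≡ 18085;  3102^4 ≡ 14794;  3102^5 ≡ 5135;  3102^6 ≡ 15954;  3102^10 ≡ 2873;  3102^12 ≡ 3064;  3102^13 ≡ 7541;  3102^15 ≡ 10099;  3102^20 ≡ 5206;  3102^25 ≡ 16440;  3102^26 ≡ 1765;  3102^30 ≡ 19072;  3102^39 ≡ 10183;  3102^50 ≡ 9241;  3102^52 ≡ 14566;  3102^60 ≡ 8532;  3102^65 ≡ 12574;  3102^75 ≡ 9250;  3102^78 ≡ 6672;  3102^100 ≡ 1202;  3102^125 ≡ 6367;  3102^130 ≡ 10869;  3102^150 ≡ 11613;  3102^156 ≡ 14302;  3102^195 ≡ 3798;  3102^250 ≡ 15611;  3102^260 ≡ 17604;  3102^300 ≡ 12354;  3102^325 ≡ 16346;  3102^375 ≡ 18141;  3102^390 ≡ 13565;  3102^500 ≡ 18825;  3102^650 ≡ 8515;  3102^750 ≡ 16506;  3102^780 ≡ 17290;  3102^975 ≡ 7553;  3102^1300 ≡ 507;  3102^1500 ≡ 19066;  3102^1625 ≡ 18998;  3102^1950 ≡ 7384;  3102^3250 ≡ 18997;  3102^3900 ≡ 18161;  3102^4875 ≡ 19500;  3102^6500 ≡ 503;  3102^9750 ≡ 1.
Smallest exponent giving 1 is 9750.

9750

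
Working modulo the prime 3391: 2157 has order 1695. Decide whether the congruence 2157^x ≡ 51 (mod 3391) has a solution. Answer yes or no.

no

51 ∈ ⟨2157⟩ iff 51^1695 ≡ 1 (mod 3391), since |⟨2157⟩| = 1695.
51^1695 mod 3391 = 3390.
Since 3390 ≠ 1, 51 does not lie in the subgroup.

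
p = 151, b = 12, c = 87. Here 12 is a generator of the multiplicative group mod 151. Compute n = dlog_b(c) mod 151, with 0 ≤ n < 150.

45

Baby-step giant-step with m = ceil(sqrt(150)) = 13.
Baby table (12^j mod 151 for j=0..12):
  0:1  1:12  2:144  3:67  4:49  5:135  6:110  7:112
  8:136  9:122  10:105  11:52  12:20
Giant step factor: 12^(-13) ≡ 56 (mod 151).
Scan 87·56^i mod 151 for i = 0, 1, …:
  i=0: 87   i=1: 40   i=2: 126   i=3: 110
Match at i=3, j=6: n = 3·13 + 6 = 45.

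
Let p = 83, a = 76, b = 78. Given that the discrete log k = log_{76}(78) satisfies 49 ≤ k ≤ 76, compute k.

Compute 76^49 mod 83 = 47, then multiply by 76 repeatedly:
  76^49=47  76^50=3  76^51=62  76^52=64  76^53=50
  76^54=65  76^55=43  76^56=31  76^57=32  76^58=25
  76^59=74  76^60=63  76^61=57  76^62=16  76^63=54
  76^64=37  76^65=73  76^66=70  76^67=8  76^68=27
  76^69=60  76^70=78
Found 78 at exponent 70.

70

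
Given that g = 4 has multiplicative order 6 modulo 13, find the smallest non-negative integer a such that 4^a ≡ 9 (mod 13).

4

Successive powers of 4 modulo 13:
  4^0=1  4^1=4  4^2=3  4^3=12  4^4=9
So 4^4 ≡ 9 (mod 13), giving a = 4.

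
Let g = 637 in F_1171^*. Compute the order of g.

585

The order of 637 must divide p − 1 = 1170 = 2 · 3^2 · 5 · 13.
Divisors: 1, 2, 3, 5, 6, 9, 10, 13, 15, 18, 26, 30, 39, 45, 65, 78, 90, 117, 130, 195, 234, 390, 585, 1170.
Check each in increasing order: 637^1 ≡ 637;  637^2 ≡ 603;  637^3 ≡ 23;  637^5 ≡ 988;  637^6 ≡ 529;  637^9 ≡ 457;  637^10 ≡ 701;  637^13 ≡ 900;  637^15 ≡ 527;  637^18 ≡ 411;  637^26 ≡ 839;  637^30 ≡ 202;  637^39 ≡ 976;  637^45 ≡ 1064;  637^65 ≡ 335;  637^78 ≡ 553;  637^90 ≡ 910;  637^117 ≡ 1068;  637^130 ≡ 980;  637^195 ≡ 420;  637^234 ≡ 70;  637^390 ≡ 750;  637^585 ≡ 1.
Smallest exponent giving 1 is 585.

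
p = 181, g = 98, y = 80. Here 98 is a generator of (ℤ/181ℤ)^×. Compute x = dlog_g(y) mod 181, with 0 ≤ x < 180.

Baby-step giant-step with m = ceil(sqrt(180)) = 14.
Baby table (98^j mod 181 for j=0..13):
  0:1  1:98  2:11  3:173  4:121  5:93  6:64  7:118
  8:161  9:31  10:142  11:160  12:114  13:131
Giant step factor: 98^(-14) ≡ 167 (mod 181).
Scan 80·167^i mod 181 for i = 0, 1, …:
  i=0: 80   i=1: 147   i=2: 114
Match at i=2, j=12: x = 2·14 + 12 = 40.

40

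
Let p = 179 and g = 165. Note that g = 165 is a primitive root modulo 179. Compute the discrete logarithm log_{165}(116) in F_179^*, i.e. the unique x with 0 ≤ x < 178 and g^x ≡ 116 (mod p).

158

Baby-step giant-step with m = ceil(sqrt(178)) = 14.
Baby table (165^j mod 179 for j=0..13):
  0:1  1:165  2:17  3:120  4:110  5:71  6:80  7:133
  8:107  9:113  10:29  11:131  12:135  13:79
Giant step factor: 165^(-14) ≡ 151 (mod 179).
Scan 116·151^i mod 179 for i = 0, 1, …:
  i=0: 116   i=1: 153   i=2: 12   i=3: 22
  i=4: 100   i=5: 64   i=6: 177   i=7: 56
  i=8: 43   i=9: 49   i=10: 60   i=11: 110
Match at i=11, j=4: x = 11·14 + 4 = 158.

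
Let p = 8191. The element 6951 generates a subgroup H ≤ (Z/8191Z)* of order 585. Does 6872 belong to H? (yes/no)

6872 ∈ ⟨6951⟩ iff 6872^585 ≡ 1 (mod 8191), since |⟨6951⟩| = 585.
6872^585 mod 8191 = 1.
Since 1 = 1, 6872 lies in the subgroup.

yes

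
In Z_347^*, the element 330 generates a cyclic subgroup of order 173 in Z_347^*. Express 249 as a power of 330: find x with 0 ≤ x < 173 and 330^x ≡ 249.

6

Baby-step giant-step with m = ceil(sqrt(173)) = 14.
Baby table (330^j mod 347 for j=0..13):
  0:1  1:330  2:289  3:292  4:241  5:67  6:249  7:278
  8:132  9:185  10:325  11:27  12:235  13:169
Giant step factor: 330^(-14) ≡ 93 (mod 347).
Scan 249·93^i mod 347 for i = 0, 1, …:
  i=0: 249
Match at i=0, j=6: x = 0·14 + 6 = 6.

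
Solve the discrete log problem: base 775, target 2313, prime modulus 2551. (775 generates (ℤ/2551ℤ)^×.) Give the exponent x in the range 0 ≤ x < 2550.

845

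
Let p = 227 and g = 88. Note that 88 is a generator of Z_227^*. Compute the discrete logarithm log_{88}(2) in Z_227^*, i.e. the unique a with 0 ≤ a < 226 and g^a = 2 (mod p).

175

Baby-step giant-step with m = ceil(sqrt(226)) = 16.
Baby table (88^j mod 227 for j=0..15):
  0:1  1:88  2:26  3:18  4:222  5:14  6:97  7:137
  8:25  9:157  10:196  11:223  12:102  13:123  14:155  15:20
Giant step factor: 88^(-16) ≡ 77 (mod 227).
Scan 2·77^i mod 227 for i = 0, 1, …:
  i=0: 2   i=1: 154   i=2: 54   i=3: 72
  i=4: 96   i=5: 128   i=6: 95   i=7: 51
  i=8: 68   i=9: 15   i=10: 20
Match at i=10, j=15: a = 10·16 + 15 = 175.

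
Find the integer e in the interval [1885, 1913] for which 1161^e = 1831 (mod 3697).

Compute 1161^1885 mod 3697 = 1893, then multiply by 1161 repeatedly:
  1161^1885=1893  1161^1886=1755  1161^1887=508  1161^1888=1965  1161^1889=316
  1161^1890=873  1161^1891=575  1161^1892=2115  1161^1893=707  1161^1894=93
  1161^1895=760  1161^1896=2474  1161^1897=3442  1161^1898=3402  1161^1899=1326
  1161^1900=1534  1161^1901=2717  1161^1902=896  1161^1903=1399  1161^1904=1256
  1161^1905=1598  1161^1906=3081  1161^1907=2042  1161^1908=985  1161^1909=1212
  1161^1910=2272  1161^1911=1831
Found 1831 at exponent 1911.

1911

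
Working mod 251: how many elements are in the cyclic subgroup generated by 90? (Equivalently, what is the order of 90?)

The order of 90 must divide p − 1 = 250 = 2 · 5^3.
Divisors: 1, 2, 5, 10, 25, 50, 125, 250.
Check each in increasing order: 90^1 ≡ 90;  90^2 ≡ 68;  90^5 ≡ 2;  90^10 ≡ 4;  90^25 ≡ 32;  90^50 ≡ 20;  90^125 ≡ 250;  90^250 ≡ 1.
Smallest exponent giving 1 is 250.

250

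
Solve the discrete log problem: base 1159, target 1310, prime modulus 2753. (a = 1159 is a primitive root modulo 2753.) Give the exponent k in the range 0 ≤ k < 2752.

1298

Baby-step giant-step with m = ceil(sqrt(2752)) = 53.
Baby table (1159^j mod 2753 for j=0..52):
  0:1  1:1159  2:2570  3:2637  4:453  5:1957  6:2444  7:2512
  8:1487  9:55  10:426  11:947  12:1879  13:138  14:268  15:2276
  16:510  17:1948  18:272  19:1406  20:2531  21:1484  22:2084  23:975
  24:1295  25:520  26:2526  27:1195  28:246  29:1555  30:1783  31:1747
  32:1318  33:2400  34:1070  35:1280  36:2406  37:2518  38:182  39:1710
  40:2483  41:912  42:2609  43:1037  44:1575  45:186  46:840  47:1751
  48:448  49:1668  50:606  51:339  52:1975
Giant step factor: 1159^(-53) ≡ 1544 (mod 2753).
Scan 1310·1544^i mod 2753 for i = 0, 1, …:
  i=0: 1310   i=1: 1938   i=2: 2514   i=3: 2639
  i=4: 176   i=5: 1950   i=6: 1771   i=7: 695
  i=8: 2163   i=9: 283     …   i=23: 804
  i=24: 2526
Match at i=24, j=26: k = 24·53 + 26 = 1298.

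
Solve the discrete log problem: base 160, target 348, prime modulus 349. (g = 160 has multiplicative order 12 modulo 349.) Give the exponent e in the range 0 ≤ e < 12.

6

Successive powers of 160 modulo 349:
  160^0=1  160^1=160  160^2=123  160^3=136  160^4=122  160^5=325
  160^6=348
So 160^6 ≡ 348 (mod 349), giving e = 6.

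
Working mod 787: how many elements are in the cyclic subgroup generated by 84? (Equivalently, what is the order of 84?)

The order of 84 must divide p − 1 = 786 = 2 · 3 · 131.
Divisors: 1, 2, 3, 6, 131, 262, 393, 786.
Check each in increasing order: 84^1 ≡ 84;  84^2 ≡ 760;  84^3 ≡ 93;  84^6 ≡ 779;  84^131 ≡ 786;  84^262 ≡ 1.
Smallest exponent giving 1 is 262.

262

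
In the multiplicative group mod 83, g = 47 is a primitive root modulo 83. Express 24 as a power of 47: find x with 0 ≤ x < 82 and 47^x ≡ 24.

Baby-step giant-step with m = ceil(sqrt(82)) = 10.
Baby table (47^j mod 83 for j=0..9):
  0:1  1:47  2:51  3:73  4:28  5:71  6:17  7:52
  8:37  9:79
Giant step factor: 47^(-10) ≡ 49 (mod 83).
Scan 24·49^i mod 83 for i = 0, 1, …:
  i=0: 24   i=1: 14   i=2: 22   i=3: 82
  i=4: 34   i=5: 6   i=6: 45   i=7: 47
Match at i=7, j=1: x = 7·10 + 1 = 71.

71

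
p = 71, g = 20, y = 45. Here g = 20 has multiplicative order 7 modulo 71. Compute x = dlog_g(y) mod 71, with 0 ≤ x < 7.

2

Successive powers of 20 modulo 71:
  20^0=1  20^1=20  20^2=45
So 20^2 ≡ 45 (mod 71), giving x = 2.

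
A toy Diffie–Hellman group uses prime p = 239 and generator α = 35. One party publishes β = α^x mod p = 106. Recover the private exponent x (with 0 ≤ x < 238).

103

Baby-step giant-step with m = ceil(sqrt(238)) = 16.
Baby table (35^j mod 239 for j=0..15):
  0:1  1:35  2:30  3:94  4:183  5:191  6:232  7:233
  8:29  9:59  10:153  11:97  12:49  13:42  14:36  15:65
Giant step factor: 35^(-16) ≡ 133 (mod 239).
Scan 106·133^i mod 239 for i = 0, 1, …:
  i=0: 106   i=1: 236   i=2: 79   i=3: 230
  i=4: 237   i=5: 212   i=6: 233
Match at i=6, j=7: x = 6·16 + 7 = 103.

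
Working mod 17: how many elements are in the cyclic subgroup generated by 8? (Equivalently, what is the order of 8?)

The order of 8 must divide p − 1 = 16 = 2^4.
Divisors: 1, 2, 4, 8, 16.
Check each in increasing order: 8^1 ≡ 8;  8^2 ≡ 13;  8^4 ≡ 16;  8^8 ≡ 1.
Smallest exponent giving 1 is 8.

8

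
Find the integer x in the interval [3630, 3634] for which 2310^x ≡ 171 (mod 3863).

3633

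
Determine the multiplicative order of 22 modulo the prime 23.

The order of 22 must divide p − 1 = 22 = 2 · 11.
Divisors: 1, 2, 11, 22.
Check each in increasing order: 22^1 ≡ 22;  22^2 ≡ 1.
Smallest exponent giving 1 is 2.

2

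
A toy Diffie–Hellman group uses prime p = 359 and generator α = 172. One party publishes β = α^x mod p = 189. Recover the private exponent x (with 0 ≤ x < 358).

141

Baby-step giant-step with m = ceil(sqrt(358)) = 19.
Baby table (172^j mod 359 for j=0..18):
  0:1  1:172  2:146  3:341  4:135  5:244  6:324  7:83
  8:275  9:271  10:301  11:76  12:148  13:326  14:68  15:208
  16:235  17:212  18:205
Giant step factor: 172^(-19) ≡ 336 (mod 359).
Scan 189·336^i mod 359 for i = 0, 1, …:
  i=0: 189   i=1: 320   i=2: 179   i=3: 191
  i=4: 274   i=5: 160   i=6: 269   i=7: 275
Match at i=7, j=8: x = 7·19 + 8 = 141.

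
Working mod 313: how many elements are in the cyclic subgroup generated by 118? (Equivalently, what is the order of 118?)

104

The order of 118 must divide p − 1 = 312 = 2^3 · 3 · 13.
Divisors: 1, 2, 3, 4, 6, 8, 12, 13, 24, 26, 39, 52, 78, 104, 156, 312.
Check each in increasing order: 118^1 ≡ 118;  118^2 ≡ 152;  118^3 ≡ 95;  118^4 ≡ 255;  118^6 ≡ 261;  118^8 ≡ 234;  118^12 ≡ 200;  118^13 ≡ 125;  118^24 ≡ 249;  118^26 ≡ 288;  118^39 ≡ 5;  118^52 ≡ 312;  118^78 ≡ 25;  118^104 ≡ 1.
Smallest exponent giving 1 is 104.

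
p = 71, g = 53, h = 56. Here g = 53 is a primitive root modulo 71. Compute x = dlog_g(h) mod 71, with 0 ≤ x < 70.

13

Successive powers of 53 modulo 71:
  53^0=1  53^1=53  53^2=40  53^3=61  53^4=38  53^5=26
  53^6=29  53^7=46  53^8=24  53^9=65  53^10=37  53^11=44
  53^12=60  53^13=56
So 53^13 ≡ 56 (mod 71), giving x = 13.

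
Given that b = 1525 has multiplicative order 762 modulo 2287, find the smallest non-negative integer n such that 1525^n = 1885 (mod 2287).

363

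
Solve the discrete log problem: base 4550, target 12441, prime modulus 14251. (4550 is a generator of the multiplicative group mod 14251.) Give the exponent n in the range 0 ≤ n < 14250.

960

Baby-step giant-step with m = ceil(sqrt(14250)) = 120.
Baby table (4550^j mod 14251 for j=0..119):
  0:1  1:4550  2:10048  3:1192  4:8220  5:6376  6:10015  7:7803
  8:4409  9:9793  10:9524  11:11160  12:1687  13:8812  14:6537  15:1513
  16:917  17:11058  18:7870  19:9988  20:13212  21:3882  22:6111  23:1349
  24:10020  25:2051  26:11896  27:1502  28:7871  29:287  30:9009  31:5074
  32:80  33:7725  34:5784  35:9854  36:2054  37:11295  38:3144  39:11447
  40:10696  41:13886  42:6617  43:9238  44:6701  45:6661  46:9924  47:7032
  48:2105  49:1078  50:2556  51:984  52:2386  53:11289  54:4346  55:8163
  56:3544  57:7319  58:11114  59:6152  60:2636  61:8709  62:8170  63:6892
  64:6400  65:5207  66:6688  67:4515  68:7559  69:5787  70:9253  71:3696
  72:620  73:13553  74:2073  75:12239  76:8793  77:5593  78:10115  79:6771
  80:11639  81:734  82:4966  83:7465  84:5617  85:5307  86:5656  87:11745
  88:12751  89:1229  90:5558  91:7626  92:11366  93:12672  94:12305  95:9822
  96:13215  97:3281  98:7753  99:4925  100:6178  101:6928  102:13439  103:10660
  104:6847  105:1164  106:9079  107:10052  108:5141  109:5659  110:11144  111:142
  112:4805  113:1716  114:12503  115:12909  116:7579  117:11281  118:10699  119:13285
Giant step factor: 4550^(-120) ≡ 6324 (mod 14251).
Scan 12441·6324^i mod 14251 for i = 0, 1, …:
  i=0: 12441   i=1: 11364   i=2: 12394   i=3: 13407
  i=4: 6669   i=5: 6047   i=6: 5795   i=7: 8259
  i=8: 1
Match at i=8, j=0: n = 8·120 + 0 = 960.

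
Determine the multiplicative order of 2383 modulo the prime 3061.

765

The order of 2383 must divide p − 1 = 3060 = 2^2 · 3^2 · 5 · 17.
Divisors: 1, 2, 3, 4, 5, 6, 9, 10, 12, 15, 17, 18, 20, 30, 34, 36, 45, 51, 60, 68, 85, 90, 102, 153, 170, 180, 204, 255, 306, 340, 510, 612, 765, 1020, 1530, 3060.
Check each in increasing order: 2383^1 ≡ 2383;  2383^2 ≡ 534;  2383^3 ≡ 2207;  2383^4 ≡ 483;  2383^5 ≡ 53;  2383^6 ≡ 798;  2383^9 ≡ 1111;  2383^10 ≡ 2809;  2383^12 ≡ 116;  2383^15 ≡ 1949;  2383^17 ≡ 26;  2383^18 ≡ 738;  2383^20 ≡ 2284;  2383^30 ≡ 2961;  2383^34 ≡ 676;  2383^36 ≡ 2847;  2383^45 ≡ 1004;  2383^51 ≡ 2271;  2383^60 ≡ 817;  2383^68 ≡ 887;  2383^85 ≡ 1635;  2383^90 ≡ 947;  2383^102 ≡ 2717;  2383^153 ≡ 2392;  2383^170 ≡ 972;  2383^180 ≡ 2997;  2383^204 ≡ 2018;  2383^255 ≡ 561;  2383^306 ≡ 655;  2383^340 ≡ 1996;  2383^510 ≡ 2499;  2383^612 ≡ 485;  2383^765 ≡ 1.
Smallest exponent giving 1 is 765.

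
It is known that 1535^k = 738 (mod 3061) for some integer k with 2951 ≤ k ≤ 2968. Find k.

2952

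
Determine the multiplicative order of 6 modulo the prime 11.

10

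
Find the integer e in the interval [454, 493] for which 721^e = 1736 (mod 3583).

473

Compute 721^454 mod 3583 = 2931, then multiply by 721 repeatedly:
  721^454=2931  721^455=2864  721^456=1136  721^457=2132  721^458=65
  721^459=286  721^460=1975  721^461=1524  721^462=2406  721^463=554
  721^464=1721  721^465=1123  721^466=3508  721^467=3253  721^468=2131
  721^469=2927  721^470=3563  721^471=3495  721^472=1046  721^473=1736
Found 1736 at exponent 473.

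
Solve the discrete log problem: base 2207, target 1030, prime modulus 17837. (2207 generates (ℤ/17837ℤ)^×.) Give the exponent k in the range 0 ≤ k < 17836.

13142

Baby-step giant-step with m = ceil(sqrt(17836)) = 134.
Baby table (2207^j mod 17837 for j=0..133):
  0:1  1:2207  2:1348  3:14094  4:15567  5:2307  6:8004  7:6198
  8:15844  9:7188  10:6823  11:3933  12:11349  13:4095  14:12143  15:8427
  16:12235  17:15264  18:11392  19:9811  20:16596  21:8011  22:3810  23:7443
  24:16661  25:8770  26:2245  27:13866  28:11807  29:16029  30:5232  31:6485
  32:7121  33:1650  34:2802  35:12412  36:13489  37:270  38:7269  39:7220
  40:6099  41:11395  42:16432  43:2803  44:14619  45:14837  46:14364  47:4999
  48:9527  49:14103  50:17593  51:14439  52:9991  53:3605  54:933  55:7876
  56:9094  57:3833  58:4693  59:11991  60:11866  61:3546  62:13416  63:17529
  64:15887  65:12904  66:11276  67:3517  68:2924  69:14111  70:17412  71:7386
  72:15721  73:3282  74:1552  75:560  76:5167  77:5726  78:8686  79:13064
  80:7656  81:5153  82:10502  83:7651  84:11955  85:3762  86:8529  87:5468
  88:10064  89:4183  90:10152  91:2192  92:3917  93:11711  94:364  95:683
  96:9073  97:10997  98:12059  99:1409  100:6025  101:8610  102:5865  103:12230
  104:4229  105:4652  106:10689  107:10109  108:14313  109:17301  110:12127  111:8789
  112:8504  113:3804  114:12038  115:8573  116:13391  117:15865  118:24  119:17294
  120:14515  121:17190  122:16868  123:1857  124:13726  125:6056  126:5679  127:11979
  128:3219  129:5207  130:4821  131:9095  132:6040  133:6041
Giant step factor: 2207^(-134) ≡ 10508 (mod 17837).
Scan 1030·10508^i mod 17837 for i = 0, 1, …:
  i=0: 1030   i=1: 14018   i=2: 3198   i=3: 17513
  i=4: 2275   i=5: 4120   i=6: 2561   i=7: 12792
  i=8: 16541   i=9: 9100     …   i=97: 369
  i=98: 6823
Match at i=98, j=10: k = 98·134 + 10 = 13142.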